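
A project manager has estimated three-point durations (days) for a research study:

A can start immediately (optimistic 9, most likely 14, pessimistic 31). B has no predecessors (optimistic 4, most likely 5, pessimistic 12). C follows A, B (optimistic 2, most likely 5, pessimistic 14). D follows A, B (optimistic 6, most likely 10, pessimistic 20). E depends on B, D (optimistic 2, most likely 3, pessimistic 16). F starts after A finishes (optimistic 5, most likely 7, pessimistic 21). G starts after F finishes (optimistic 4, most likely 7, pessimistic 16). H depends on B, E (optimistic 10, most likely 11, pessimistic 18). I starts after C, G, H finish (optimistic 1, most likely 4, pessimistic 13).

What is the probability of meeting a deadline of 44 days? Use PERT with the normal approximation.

0.181

te_A = (9 + 4·14 + 31)/6 = 96/6 = 16; σ²_A = ((31−9)/6)² = 13.444
te_B = (4 + 4·5 + 12)/6 = 36/6 = 6; σ²_B = ((12−4)/6)² = 1.778
te_C = (2 + 4·5 + 14)/6 = 36/6 = 6; σ²_C = ((14−2)/6)² = 4.000
te_D = (6 + 4·10 + 20)/6 = 66/6 = 11; σ²_D = ((20−6)/6)² = 5.444
te_E = (2 + 4·3 + 16)/6 = 30/6 = 5; σ²_E = ((16−2)/6)² = 5.444
te_F = (5 + 4·7 + 21)/6 = 54/6 = 9; σ²_F = ((21−5)/6)² = 7.111
te_G = (4 + 4·7 + 16)/6 = 48/6 = 8; σ²_G = ((16−4)/6)² = 4.000
te_H = (10 + 4·11 + 18)/6 = 72/6 = 12; σ²_H = ((18−10)/6)² = 1.778
te_I = (1 + 4·4 + 13)/6 = 30/6 = 5; σ²_I = ((13−1)/6)² = 4.000

Forward pass:
ES_A = 0; EF_A = 16
ES_B = 0; EF_B = 6
ES_C = max(EF_A=16, EF_B=6) = 16; EF_C = 16+6 = 22
ES_D = max(EF_A=16, EF_B=6) = 16; EF_D = 16+11 = 27
ES_E = max(EF_B=6, EF_D=27) = 27; EF_E = 27+5 = 32
ES_F = 16; EF_F = 16+9 = 25
ES_G = 25; EF_G = 25+8 = 33
ES_H = max(EF_B=6, EF_E=32) = 32; EF_H = 32+12 = 44
ES_I = max(EF_C=22, EF_G=33, EF_H=44) = 44; EF_I = 44+5 = 49
Expected project duration μ = 49 days. Critical path: A → D → E → H → I.

Variance along critical path = 13.444 + 5.444 + 5.444 + 1.778 + 4.000 = 30.111; σ = √30.111 = 5.487 days.
Z = (44 − 49) / 5.487 = -0.911
P(T ≤ 44) = Φ(-0.911) ≈ 0.181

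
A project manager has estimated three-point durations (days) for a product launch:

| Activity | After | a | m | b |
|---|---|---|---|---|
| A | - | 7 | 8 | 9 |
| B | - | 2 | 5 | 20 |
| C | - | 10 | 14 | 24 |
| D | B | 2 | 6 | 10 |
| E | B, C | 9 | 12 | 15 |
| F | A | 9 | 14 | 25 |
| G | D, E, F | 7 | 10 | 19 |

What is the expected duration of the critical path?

38 days

te_A = (7 + 4·8 + 9)/6 = 48/6 = 8
te_B = (2 + 4·5 + 20)/6 = 42/6 = 7
te_C = (10 + 4·14 + 24)/6 = 90/6 = 15
te_D = (2 + 4·6 + 10)/6 = 36/6 = 6
te_E = (9 + 4·12 + 15)/6 = 72/6 = 12
te_F = (9 + 4·14 + 25)/6 = 90/6 = 15
te_G = (7 + 4·10 + 19)/6 = 66/6 = 11

Forward pass:
ES_A = 0; EF_A = 8
ES_B = 0; EF_B = 7
ES_C = 0; EF_C = 15
ES_D = 7; EF_D = 7+6 = 13
ES_E = max(EF_B=7, EF_C=15) = 15; EF_E = 15+12 = 27
ES_F = 8; EF_F = 8+15 = 23
ES_G = max(EF_D=13, EF_E=27, EF_F=23) = 27; EF_G = 27+11 = 38
Expected project duration μ = 38 days. Critical path: C → E → G.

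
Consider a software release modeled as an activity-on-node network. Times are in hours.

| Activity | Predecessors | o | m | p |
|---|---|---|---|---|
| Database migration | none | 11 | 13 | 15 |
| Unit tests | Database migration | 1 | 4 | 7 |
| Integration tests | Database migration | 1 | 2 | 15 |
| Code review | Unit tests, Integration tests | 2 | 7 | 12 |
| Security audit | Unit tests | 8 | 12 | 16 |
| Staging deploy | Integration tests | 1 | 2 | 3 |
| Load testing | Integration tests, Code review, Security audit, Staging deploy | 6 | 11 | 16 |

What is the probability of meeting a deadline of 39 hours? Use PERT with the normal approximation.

0.342

te_Database migration = (11 + 4·13 + 15)/6 = 78/6 = 13; σ²_Database migration = ((15−11)/6)² = 0.444
te_Unit tests = (1 + 4·4 + 7)/6 = 24/6 = 4; σ²_Unit tests = ((7−1)/6)² = 1.000
te_Integration tests = (1 + 4·2 + 15)/6 = 24/6 = 4; σ²_Integration tests = ((15−1)/6)² = 5.444
te_Code review = (2 + 4·7 + 12)/6 = 42/6 = 7; σ²_Code review = ((12−2)/6)² = 2.778
te_Security audit = (8 + 4·12 + 16)/6 = 72/6 = 12; σ²_Security audit = ((16−8)/6)² = 1.778
te_Staging deploy = (1 + 4·2 + 3)/6 = 12/6 = 2; σ²_Staging deploy = ((3−1)/6)² = 0.111
te_Load testing = (6 + 4·11 + 16)/6 = 66/6 = 11; σ²_Load testing = ((16−6)/6)² = 2.778

Forward pass:
ES_Database migration = 0; EF_Database migration = 13
ES_Unit tests = 13; EF_Unit tests = 13+4 = 17
ES_Integration tests = 13; EF_Integration tests = 13+4 = 17
ES_Code review = max(EF_Unit tests=17, EF_Integration tests=17) = 17; EF_Code review = 17+7 = 24
ES_Security audit = 17; EF_Security audit = 17+12 = 29
ES_Staging deploy = 17; EF_Staging deploy = 17+2 = 19
ES_Load testing = max(EF_Integration tests=17, EF_Code review=24, EF_Security audit=29, EF_Staging deploy=19) = 29; EF_Load testing = 29+11 = 40
Expected project duration μ = 40 hours. Critical path: Database migration → Unit tests → Security audit → Load testing.

Variance along critical path = 0.444 + 1.000 + 1.778 + 2.778 = 6.000; σ = √6.000 = 2.449 hours.
Z = (39 − 40) / 2.449 = -0.408
P(T ≤ 39) = Φ(-0.408) ≈ 0.342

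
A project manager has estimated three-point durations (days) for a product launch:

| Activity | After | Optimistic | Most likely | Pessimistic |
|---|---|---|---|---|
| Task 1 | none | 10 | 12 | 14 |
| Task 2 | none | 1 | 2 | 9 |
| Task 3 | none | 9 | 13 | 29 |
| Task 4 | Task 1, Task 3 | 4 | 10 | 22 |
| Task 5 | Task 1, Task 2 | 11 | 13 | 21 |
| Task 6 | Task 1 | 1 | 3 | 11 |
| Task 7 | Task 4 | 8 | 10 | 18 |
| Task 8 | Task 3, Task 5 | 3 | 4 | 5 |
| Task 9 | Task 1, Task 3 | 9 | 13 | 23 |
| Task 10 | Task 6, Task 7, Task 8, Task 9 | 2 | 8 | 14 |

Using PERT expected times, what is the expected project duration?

45 days

te_Task 1 = (10 + 4·12 + 14)/6 = 72/6 = 12
te_Task 2 = (1 + 4·2 + 9)/6 = 18/6 = 3
te_Task 3 = (9 + 4·13 + 29)/6 = 90/6 = 15
te_Task 4 = (4 + 4·10 + 22)/6 = 66/6 = 11
te_Task 5 = (11 + 4·13 + 21)/6 = 84/6 = 14
te_Task 6 = (1 + 4·3 + 11)/6 = 24/6 = 4
te_Task 7 = (8 + 4·10 + 18)/6 = 66/6 = 11
te_Task 8 = (3 + 4·4 + 5)/6 = 24/6 = 4
te_Task 9 = (9 + 4·13 + 23)/6 = 84/6 = 14
te_Task 10 = (2 + 4·8 + 14)/6 = 48/6 = 8

Forward pass:
ES_Task 1 = 0; EF_Task 1 = 12
ES_Task 2 = 0; EF_Task 2 = 3
ES_Task 3 = 0; EF_Task 3 = 15
ES_Task 4 = max(EF_Task 1=12, EF_Task 3=15) = 15; EF_Task 4 = 15+11 = 26
ES_Task 5 = max(EF_Task 1=12, EF_Task 2=3) = 12; EF_Task 5 = 12+14 = 26
ES_Task 6 = 12; EF_Task 6 = 12+4 = 16
ES_Task 7 = 26; EF_Task 7 = 26+11 = 37
ES_Task 8 = max(EF_Task 3=15, EF_Task 5=26) = 26; EF_Task 8 = 26+4 = 30
ES_Task 9 = max(EF_Task 1=12, EF_Task 3=15) = 15; EF_Task 9 = 15+14 = 29
ES_Task 10 = max(EF_Task 6=16, EF_Task 7=37, EF_Task 8=30, EF_Task 9=29) = 37; EF_Task 10 = 37+8 = 45
Expected project duration μ = 45 days. Critical path: Task 3 → Task 4 → Task 7 → Task 10.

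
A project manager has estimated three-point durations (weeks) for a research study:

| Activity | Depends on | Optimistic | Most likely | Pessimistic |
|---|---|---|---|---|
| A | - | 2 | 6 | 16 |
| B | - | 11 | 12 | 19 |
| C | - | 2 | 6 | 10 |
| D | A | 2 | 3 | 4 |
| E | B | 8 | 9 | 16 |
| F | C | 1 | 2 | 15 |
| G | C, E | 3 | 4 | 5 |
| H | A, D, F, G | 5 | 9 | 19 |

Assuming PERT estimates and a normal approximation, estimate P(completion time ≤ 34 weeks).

0.160

te_A = (2 + 4·6 + 16)/6 = 42/6 = 7; σ²_A = ((16−2)/6)² = 5.444
te_B = (11 + 4·12 + 19)/6 = 78/6 = 13; σ²_B = ((19−11)/6)² = 1.778
te_C = (2 + 4·6 + 10)/6 = 36/6 = 6; σ²_C = ((10−2)/6)² = 1.778
te_D = (2 + 4·3 + 4)/6 = 18/6 = 3; σ²_D = ((4−2)/6)² = 0.111
te_E = (8 + 4·9 + 16)/6 = 60/6 = 10; σ²_E = ((16−8)/6)² = 1.778
te_F = (1 + 4·2 + 15)/6 = 24/6 = 4; σ²_F = ((15−1)/6)² = 5.444
te_G = (3 + 4·4 + 5)/6 = 24/6 = 4; σ²_G = ((5−3)/6)² = 0.111
te_H = (5 + 4·9 + 19)/6 = 60/6 = 10; σ²_H = ((19−5)/6)² = 5.444

Forward pass:
ES_A = 0; EF_A = 7
ES_B = 0; EF_B = 13
ES_C = 0; EF_C = 6
ES_D = 7; EF_D = 7+3 = 10
ES_E = 13; EF_E = 13+10 = 23
ES_F = 6; EF_F = 6+4 = 10
ES_G = max(EF_C=6, EF_E=23) = 23; EF_G = 23+4 = 27
ES_H = max(EF_A=7, EF_D=10, EF_F=10, EF_G=27) = 27; EF_H = 27+10 = 37
Expected project duration μ = 37 weeks. Critical path: B → E → G → H.

Variance along critical path = 1.778 + 1.778 + 0.111 + 5.444 = 9.111; σ = √9.111 = 3.018 weeks.
Z = (34 − 37) / 3.018 = -0.994
P(T ≤ 34) = Φ(-0.994) ≈ 0.160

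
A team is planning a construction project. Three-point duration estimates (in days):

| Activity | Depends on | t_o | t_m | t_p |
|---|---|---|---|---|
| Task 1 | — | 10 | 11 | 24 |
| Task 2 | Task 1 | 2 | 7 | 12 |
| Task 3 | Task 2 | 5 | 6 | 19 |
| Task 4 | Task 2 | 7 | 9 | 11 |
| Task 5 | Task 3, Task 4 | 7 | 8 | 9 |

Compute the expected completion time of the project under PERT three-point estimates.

37 days

te_Task 1 = (10 + 4·11 + 24)/6 = 78/6 = 13
te_Task 2 = (2 + 4·7 + 12)/6 = 42/6 = 7
te_Task 3 = (5 + 4·6 + 19)/6 = 48/6 = 8
te_Task 4 = (7 + 4·9 + 11)/6 = 54/6 = 9
te_Task 5 = (7 + 4·8 + 9)/6 = 48/6 = 8

Forward pass:
ES_Task 1 = 0; EF_Task 1 = 13
ES_Task 2 = 13; EF_Task 2 = 13+7 = 20
ES_Task 3 = 20; EF_Task 3 = 20+8 = 28
ES_Task 4 = 20; EF_Task 4 = 20+9 = 29
ES_Task 5 = max(EF_Task 3=28, EF_Task 4=29) = 29; EF_Task 5 = 29+8 = 37
Expected project duration μ = 37 days. Critical path: Task 1 → Task 2 → Task 4 → Task 5.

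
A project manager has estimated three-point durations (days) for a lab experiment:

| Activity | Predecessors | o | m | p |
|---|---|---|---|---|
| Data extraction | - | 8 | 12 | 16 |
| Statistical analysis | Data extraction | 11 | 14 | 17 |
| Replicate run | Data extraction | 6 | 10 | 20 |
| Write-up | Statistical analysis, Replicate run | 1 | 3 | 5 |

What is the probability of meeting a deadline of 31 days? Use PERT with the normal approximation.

te_Data extraction = (8 + 4·12 + 16)/6 = 72/6 = 12; σ²_Data extraction = ((16−8)/6)² = 1.778
te_Statistical analysis = (11 + 4·14 + 17)/6 = 84/6 = 14; σ²_Statistical analysis = ((17−11)/6)² = 1.000
te_Replicate run = (6 + 4·10 + 20)/6 = 66/6 = 11; σ²_Replicate run = ((20−6)/6)² = 5.444
te_Write-up = (1 + 4·3 + 5)/6 = 18/6 = 3; σ²_Write-up = ((5−1)/6)² = 0.444

Forward pass:
ES_Data extraction = 0; EF_Data extraction = 12
ES_Statistical analysis = 12; EF_Statistical analysis = 12+14 = 26
ES_Replicate run = 12; EF_Replicate run = 12+11 = 23
ES_Write-up = max(EF_Statistical analysis=26, EF_Replicate run=23) = 26; EF_Write-up = 26+3 = 29
Expected project duration μ = 29 days. Critical path: Data extraction → Statistical analysis → Write-up.

Variance along critical path = 1.778 + 1.000 + 0.444 = 3.222; σ = √3.222 = 1.795 days.
Z = (31 − 29) / 1.795 = 1.114
P(T ≤ 31) = Φ(1.114) ≈ 0.867

0.867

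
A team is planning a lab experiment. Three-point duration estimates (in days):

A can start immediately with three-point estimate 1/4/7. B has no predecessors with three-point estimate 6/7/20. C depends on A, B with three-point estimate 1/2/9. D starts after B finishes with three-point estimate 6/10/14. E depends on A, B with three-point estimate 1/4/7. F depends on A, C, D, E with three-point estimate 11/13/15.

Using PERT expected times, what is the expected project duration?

te_A = (1 + 4·4 + 7)/6 = 24/6 = 4
te_B = (6 + 4·7 + 20)/6 = 54/6 = 9
te_C = (1 + 4·2 + 9)/6 = 18/6 = 3
te_D = (6 + 4·10 + 14)/6 = 60/6 = 10
te_E = (1 + 4·4 + 7)/6 = 24/6 = 4
te_F = (11 + 4·13 + 15)/6 = 78/6 = 13

Forward pass:
ES_A = 0; EF_A = 4
ES_B = 0; EF_B = 9
ES_C = max(EF_A=4, EF_B=9) = 9; EF_C = 9+3 = 12
ES_D = 9; EF_D = 9+10 = 19
ES_E = max(EF_A=4, EF_B=9) = 9; EF_E = 9+4 = 13
ES_F = max(EF_A=4, EF_C=12, EF_D=19, EF_E=13) = 19; EF_F = 19+13 = 32
Expected project duration μ = 32 days. Critical path: B → D → F.

32 days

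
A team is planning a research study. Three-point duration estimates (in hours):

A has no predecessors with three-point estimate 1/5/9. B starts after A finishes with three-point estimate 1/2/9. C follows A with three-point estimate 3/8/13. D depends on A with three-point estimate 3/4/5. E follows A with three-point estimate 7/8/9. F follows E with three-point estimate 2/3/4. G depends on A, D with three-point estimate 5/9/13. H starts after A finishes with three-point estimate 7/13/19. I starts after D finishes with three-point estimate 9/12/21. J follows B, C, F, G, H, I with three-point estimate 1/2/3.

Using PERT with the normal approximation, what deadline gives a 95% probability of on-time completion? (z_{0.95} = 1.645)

28.0 hours

te_A = (1 + 4·5 + 9)/6 = 30/6 = 5; σ²_A = ((9−1)/6)² = 1.778
te_B = (1 + 4·2 + 9)/6 = 18/6 = 3; σ²_B = ((9−1)/6)² = 1.778
te_C = (3 + 4·8 + 13)/6 = 48/6 = 8; σ²_C = ((13−3)/6)² = 2.778
te_D = (3 + 4·4 + 5)/6 = 24/6 = 4; σ²_D = ((5−3)/6)² = 0.111
te_E = (7 + 4·8 + 9)/6 = 48/6 = 8; σ²_E = ((9−7)/6)² = 0.111
te_F = (2 + 4·3 + 4)/6 = 18/6 = 3; σ²_F = ((4−2)/6)² = 0.111
te_G = (5 + 4·9 + 13)/6 = 54/6 = 9; σ²_G = ((13−5)/6)² = 1.778
te_H = (7 + 4·13 + 19)/6 = 78/6 = 13; σ²_H = ((19−7)/6)² = 4.000
te_I = (9 + 4·12 + 21)/6 = 78/6 = 13; σ²_I = ((21−9)/6)² = 4.000
te_J = (1 + 4·2 + 3)/6 = 12/6 = 2; σ²_J = ((3−1)/6)² = 0.111

Forward pass:
ES_A = 0; EF_A = 5
ES_B = 5; EF_B = 5+3 = 8
ES_C = 5; EF_C = 5+8 = 13
ES_D = 5; EF_D = 5+4 = 9
ES_E = 5; EF_E = 5+8 = 13
ES_F = 13; EF_F = 13+3 = 16
ES_G = max(EF_A=5, EF_D=9) = 9; EF_G = 9+9 = 18
ES_H = 5; EF_H = 5+13 = 18
ES_I = 9; EF_I = 9+13 = 22
ES_J = max(EF_B=8, EF_C=13, EF_F=16, EF_G=18, EF_H=18, EF_I=22) = 22; EF_J = 22+2 = 24
Expected project duration μ = 24 hours. Critical path: A → D → I → J.

Variance along critical path = 1.778 + 0.111 + 4.000 + 0.111 = 6.000; σ = 2.449 hours.
D = μ + z·σ = 24 + 1.645·2.449 = 28.0 hours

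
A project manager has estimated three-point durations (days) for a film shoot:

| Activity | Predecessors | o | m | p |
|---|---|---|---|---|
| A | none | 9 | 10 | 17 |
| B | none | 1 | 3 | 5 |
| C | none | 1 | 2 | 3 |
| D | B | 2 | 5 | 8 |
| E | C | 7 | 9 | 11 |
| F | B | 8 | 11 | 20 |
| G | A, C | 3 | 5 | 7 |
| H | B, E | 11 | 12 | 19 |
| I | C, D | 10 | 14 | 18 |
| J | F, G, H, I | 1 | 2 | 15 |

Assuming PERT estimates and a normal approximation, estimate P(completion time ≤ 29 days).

0.640

te_A = (9 + 4·10 + 17)/6 = 66/6 = 11; σ²_A = ((17−9)/6)² = 1.778
te_B = (1 + 4·3 + 5)/6 = 18/6 = 3; σ²_B = ((5−1)/6)² = 0.444
te_C = (1 + 4·2 + 3)/6 = 12/6 = 2; σ²_C = ((3−1)/6)² = 0.111
te_D = (2 + 4·5 + 8)/6 = 30/6 = 5; σ²_D = ((8−2)/6)² = 1.000
te_E = (7 + 4·9 + 11)/6 = 54/6 = 9; σ²_E = ((11−7)/6)² = 0.444
te_F = (8 + 4·11 + 20)/6 = 72/6 = 12; σ²_F = ((20−8)/6)² = 4.000
te_G = (3 + 4·5 + 7)/6 = 30/6 = 5; σ²_G = ((7−3)/6)² = 0.444
te_H = (11 + 4·12 + 19)/6 = 78/6 = 13; σ²_H = ((19−11)/6)² = 1.778
te_I = (10 + 4·14 + 18)/6 = 84/6 = 14; σ²_I = ((18−10)/6)² = 1.778
te_J = (1 + 4·2 + 15)/6 = 24/6 = 4; σ²_J = ((15−1)/6)² = 5.444

Forward pass:
ES_A = 0; EF_A = 11
ES_B = 0; EF_B = 3
ES_C = 0; EF_C = 2
ES_D = 3; EF_D = 3+5 = 8
ES_E = 2; EF_E = 2+9 = 11
ES_F = 3; EF_F = 3+12 = 15
ES_G = max(EF_A=11, EF_C=2) = 11; EF_G = 11+5 = 16
ES_H = max(EF_B=3, EF_E=11) = 11; EF_H = 11+13 = 24
ES_I = max(EF_C=2, EF_D=8) = 8; EF_I = 8+14 = 22
ES_J = max(EF_F=15, EF_G=16, EF_H=24, EF_I=22) = 24; EF_J = 24+4 = 28
Expected project duration μ = 28 days. Critical path: C → E → H → J.

Variance along critical path = 0.111 + 0.444 + 1.778 + 5.444 = 7.778; σ = √7.778 = 2.789 days.
Z = (29 − 28) / 2.789 = 0.359
P(T ≤ 29) = Φ(0.359) ≈ 0.640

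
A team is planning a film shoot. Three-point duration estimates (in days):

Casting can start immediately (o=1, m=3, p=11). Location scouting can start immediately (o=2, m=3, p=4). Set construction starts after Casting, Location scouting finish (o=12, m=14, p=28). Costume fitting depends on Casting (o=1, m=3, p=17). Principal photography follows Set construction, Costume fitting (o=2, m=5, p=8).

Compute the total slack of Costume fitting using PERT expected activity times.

11 days

te_Casting = (1 + 4·3 + 11)/6 = 24/6 = 4
te_Location scouting = (2 + 4·3 + 4)/6 = 18/6 = 3
te_Set construction = (12 + 4·14 + 28)/6 = 96/6 = 16
te_Costume fitting = (1 + 4·3 + 17)/6 = 30/6 = 5
te_Principal photography = (2 + 4·5 + 8)/6 = 30/6 = 5

Forward pass:
ES_Casting = 0; EF_Casting = 4
ES_Location scouting = 0; EF_Location scouting = 3
ES_Set construction = max(EF_Casting=4, EF_Location scouting=3) = 4; EF_Set construction = 4+16 = 20
ES_Costume fitting = 4; EF_Costume fitting = 4+5 = 9
ES_Principal photography = max(EF_Set construction=20, EF_Costume fitting=9) = 20; EF_Principal photography = 20+5 = 25
Expected project duration μ = 25 days. Critical path: Casting → Set construction → Principal photography.

Backward pass:
LF_Principal photography = 25; LS_Principal photography = 25−5 = 20
LF_Costume fitting = LS_Principal photography = 20; LS_Costume fitting = 20−5 = 15
LF_Set construction = LS_Principal photography = 20; LS_Set construction = 20−16 = 4
LF_Location scouting = LS_Set construction = 4; LS_Location scouting = 4−3 = 1
LF_Casting = min(LS_Set construction=4, LS_Costume fitting=15) = 4; LS_Casting = 4−4 = 0
Slack_Costume fitting = LS_Costume fitting − ES_Costume fitting = 15 − 4 = 11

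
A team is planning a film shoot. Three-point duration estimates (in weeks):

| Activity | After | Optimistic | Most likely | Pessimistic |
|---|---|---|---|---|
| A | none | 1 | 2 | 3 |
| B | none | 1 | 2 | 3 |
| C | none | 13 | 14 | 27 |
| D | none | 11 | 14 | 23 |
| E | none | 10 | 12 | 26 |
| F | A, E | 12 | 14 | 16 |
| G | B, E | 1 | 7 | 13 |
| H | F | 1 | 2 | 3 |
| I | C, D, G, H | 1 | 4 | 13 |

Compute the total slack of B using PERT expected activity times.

te_A = (1 + 4·2 + 3)/6 = 12/6 = 2
te_B = (1 + 4·2 + 3)/6 = 12/6 = 2
te_C = (13 + 4·14 + 27)/6 = 96/6 = 16
te_D = (11 + 4·14 + 23)/6 = 90/6 = 15
te_E = (10 + 4·12 + 26)/6 = 84/6 = 14
te_F = (12 + 4·14 + 16)/6 = 84/6 = 14
te_G = (1 + 4·7 + 13)/6 = 42/6 = 7
te_H = (1 + 4·2 + 3)/6 = 12/6 = 2
te_I = (1 + 4·4 + 13)/6 = 30/6 = 5

Forward pass:
ES_A = 0; EF_A = 2
ES_B = 0; EF_B = 2
ES_C = 0; EF_C = 16
ES_D = 0; EF_D = 15
ES_E = 0; EF_E = 14
ES_F = max(EF_A=2, EF_E=14) = 14; EF_F = 14+14 = 28
ES_G = max(EF_B=2, EF_E=14) = 14; EF_G = 14+7 = 21
ES_H = 28; EF_H = 28+2 = 30
ES_I = max(EF_C=16, EF_D=15, EF_G=21, EF_H=30) = 30; EF_I = 30+5 = 35
Expected project duration μ = 35 weeks. Critical path: E → F → H → I.

Backward pass:
LF_I = 35; LS_I = 35−5 = 30
LF_H = LS_I = 30; LS_H = 30−2 = 28
LF_G = LS_I = 30; LS_G = 30−7 = 23
LF_F = LS_H = 28; LS_F = 28−14 = 14
LF_E = min(LS_F=14, LS_G=23) = 14; LS_E = 14−14 = 0
LF_D = LS_I = 30; LS_D = 30−15 = 15
LF_C = LS_I = 30; LS_C = 30−16 = 14
LF_B = LS_G = 23; LS_B = 23−2 = 21
LF_A = LS_F = 14; LS_A = 14−2 = 12
Slack_B = LS_B − ES_B = 21 − 0 = 21

21 weeks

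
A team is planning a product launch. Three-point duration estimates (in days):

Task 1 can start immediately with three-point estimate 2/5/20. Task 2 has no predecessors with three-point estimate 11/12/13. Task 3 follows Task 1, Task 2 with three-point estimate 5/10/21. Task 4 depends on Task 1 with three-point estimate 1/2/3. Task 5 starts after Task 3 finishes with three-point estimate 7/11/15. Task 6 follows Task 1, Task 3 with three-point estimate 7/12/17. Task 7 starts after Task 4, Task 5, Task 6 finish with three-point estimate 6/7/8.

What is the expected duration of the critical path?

42 days

te_Task 1 = (2 + 4·5 + 20)/6 = 42/6 = 7
te_Task 2 = (11 + 4·12 + 13)/6 = 72/6 = 12
te_Task 3 = (5 + 4·10 + 21)/6 = 66/6 = 11
te_Task 4 = (1 + 4·2 + 3)/6 = 12/6 = 2
te_Task 5 = (7 + 4·11 + 15)/6 = 66/6 = 11
te_Task 6 = (7 + 4·12 + 17)/6 = 72/6 = 12
te_Task 7 = (6 + 4·7 + 8)/6 = 42/6 = 7

Forward pass:
ES_Task 1 = 0; EF_Task 1 = 7
ES_Task 2 = 0; EF_Task 2 = 12
ES_Task 3 = max(EF_Task 1=7, EF_Task 2=12) = 12; EF_Task 3 = 12+11 = 23
ES_Task 4 = 7; EF_Task 4 = 7+2 = 9
ES_Task 5 = 23; EF_Task 5 = 23+11 = 34
ES_Task 6 = max(EF_Task 1=7, EF_Task 3=23) = 23; EF_Task 6 = 23+12 = 35
ES_Task 7 = max(EF_Task 4=9, EF_Task 5=34, EF_Task 6=35) = 35; EF_Task 7 = 35+7 = 42
Expected project duration μ = 42 days. Critical path: Task 2 → Task 3 → Task 6 → Task 7.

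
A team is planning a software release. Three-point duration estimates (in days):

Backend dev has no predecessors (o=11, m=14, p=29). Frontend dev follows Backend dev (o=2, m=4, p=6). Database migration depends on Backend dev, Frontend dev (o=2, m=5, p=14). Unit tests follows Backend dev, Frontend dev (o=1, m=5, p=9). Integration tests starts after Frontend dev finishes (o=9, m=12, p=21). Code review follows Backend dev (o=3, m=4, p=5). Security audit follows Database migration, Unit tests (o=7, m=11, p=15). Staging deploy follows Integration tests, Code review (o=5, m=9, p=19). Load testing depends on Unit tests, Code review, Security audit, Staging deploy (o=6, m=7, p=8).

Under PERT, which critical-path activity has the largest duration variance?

te_Backend dev = (11 + 4·14 + 29)/6 = 96/6 = 16; σ²_Backend dev = ((29−11)/6)² = 9.000
te_Frontend dev = (2 + 4·4 + 6)/6 = 24/6 = 4; σ²_Frontend dev = ((6−2)/6)² = 0.444
te_Database migration = (2 + 4·5 + 14)/6 = 36/6 = 6; σ²_Database migration = ((14−2)/6)² = 4.000
te_Unit tests = (1 + 4·5 + 9)/6 = 30/6 = 5; σ²_Unit tests = ((9−1)/6)² = 1.778
te_Integration tests = (9 + 4·12 + 21)/6 = 78/6 = 13; σ²_Integration tests = ((21−9)/6)² = 4.000
te_Code review = (3 + 4·4 + 5)/6 = 24/6 = 4; σ²_Code review = ((5−3)/6)² = 0.111
te_Security audit = (7 + 4·11 + 15)/6 = 66/6 = 11; σ²_Security audit = ((15−7)/6)² = 1.778
te_Staging deploy = (5 + 4·9 + 19)/6 = 60/6 = 10; σ²_Staging deploy = ((19−5)/6)² = 5.444
te_Load testing = (6 + 4·7 + 8)/6 = 42/6 = 7; σ²_Load testing = ((8−6)/6)² = 0.111

Forward pass:
ES_Backend dev = 0; EF_Backend dev = 16
ES_Frontend dev = 16; EF_Frontend dev = 16+4 = 20
ES_Database migration = max(EF_Backend dev=16, EF_Frontend dev=20) = 20; EF_Database migration = 20+6 = 26
ES_Unit tests = max(EF_Backend dev=16, EF_Frontend dev=20) = 20; EF_Unit tests = 20+5 = 25
ES_Integration tests = 20; EF_Integration tests = 20+13 = 33
ES_Code review = 16; EF_Code review = 16+4 = 20
ES_Security audit = max(EF_Database migration=26, EF_Unit tests=25) = 26; EF_Security audit = 26+11 = 37
ES_Staging deploy = max(EF_Integration tests=33, EF_Code review=20) = 33; EF_Staging deploy = 33+10 = 43
ES_Load testing = max(EF_Unit tests=25, EF_Code review=20, EF_Security audit=37, EF_Staging deploy=43) = 43; EF_Load testing = 43+7 = 50
Expected project duration μ = 50 days. Critical path: Backend dev → Frontend dev → Integration tests → Staging deploy → Load testing.

Variances on critical path: σ²_Backend dev=9.000, σ²_Frontend dev=0.444, σ²_Integration tests=4.000, σ²_Staging deploy=5.444, σ²_Load testing=0.111.
Largest is σ²_Backend dev = 9.000.

Backend dev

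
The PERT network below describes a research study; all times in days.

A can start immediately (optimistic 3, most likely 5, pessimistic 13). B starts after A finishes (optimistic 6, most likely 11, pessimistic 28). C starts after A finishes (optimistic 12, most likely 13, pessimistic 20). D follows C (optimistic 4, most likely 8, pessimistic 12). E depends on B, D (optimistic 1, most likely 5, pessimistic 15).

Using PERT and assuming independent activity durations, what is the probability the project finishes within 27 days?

te_A = (3 + 4·5 + 13)/6 = 36/6 = 6; σ²_A = ((13−3)/6)² = 2.778
te_B = (6 + 4·11 + 28)/6 = 78/6 = 13; σ²_B = ((28−6)/6)² = 13.444
te_C = (12 + 4·13 + 20)/6 = 84/6 = 14; σ²_C = ((20−12)/6)² = 1.778
te_D = (4 + 4·8 + 12)/6 = 48/6 = 8; σ²_D = ((12−4)/6)² = 1.778
te_E = (1 + 4·5 + 15)/6 = 36/6 = 6; σ²_E = ((15−1)/6)² = 5.444

Forward pass:
ES_A = 0; EF_A = 6
ES_B = 6; EF_B = 6+13 = 19
ES_C = 6; EF_C = 6+14 = 20
ES_D = 20; EF_D = 20+8 = 28
ES_E = max(EF_B=19, EF_D=28) = 28; EF_E = 28+6 = 34
Expected project duration μ = 34 days. Critical path: A → C → D → E.

Variance along critical path = 2.778 + 1.778 + 1.778 + 5.444 = 11.778; σ = √11.778 = 3.432 days.
Z = (27 − 34) / 3.432 = -2.040
P(T ≤ 27) = Φ(-2.040) ≈ 0.021

0.021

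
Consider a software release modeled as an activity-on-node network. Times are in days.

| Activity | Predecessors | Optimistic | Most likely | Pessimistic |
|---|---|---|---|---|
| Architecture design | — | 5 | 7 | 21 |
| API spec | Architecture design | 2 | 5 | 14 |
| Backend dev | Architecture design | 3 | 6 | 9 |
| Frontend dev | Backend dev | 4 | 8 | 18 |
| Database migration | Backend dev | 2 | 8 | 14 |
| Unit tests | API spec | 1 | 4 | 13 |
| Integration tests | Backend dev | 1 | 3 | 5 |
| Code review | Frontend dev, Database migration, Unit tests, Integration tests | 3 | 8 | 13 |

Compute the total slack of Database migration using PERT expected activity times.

1 days

te_Architecture design = (5 + 4·7 + 21)/6 = 54/6 = 9
te_API spec = (2 + 4·5 + 14)/6 = 36/6 = 6
te_Backend dev = (3 + 4·6 + 9)/6 = 36/6 = 6
te_Frontend dev = (4 + 4·8 + 18)/6 = 54/6 = 9
te_Database migration = (2 + 4·8 + 14)/6 = 48/6 = 8
te_Unit tests = (1 + 4·4 + 13)/6 = 30/6 = 5
te_Integration tests = (1 + 4·3 + 5)/6 = 18/6 = 3
te_Code review = (3 + 4·8 + 13)/6 = 48/6 = 8

Forward pass:
ES_Architecture design = 0; EF_Architecture design = 9
ES_API spec = 9; EF_API spec = 9+6 = 15
ES_Backend dev = 9; EF_Backend dev = 9+6 = 15
ES_Frontend dev = 15; EF_Frontend dev = 15+9 = 24
ES_Database migration = 15; EF_Database migration = 15+8 = 23
ES_Unit tests = 15; EF_Unit tests = 15+5 = 20
ES_Integration tests = 15; EF_Integration tests = 15+3 = 18
ES_Code review = max(EF_Frontend dev=24, EF_Database migration=23, EF_Unit tests=20, EF_Integration tests=18) = 24; EF_Code review = 24+8 = 32
Expected project duration μ = 32 days. Critical path: Architecture design → Backend dev → Frontend dev → Code review.

Backward pass:
LF_Code review = 32; LS_Code review = 32−8 = 24
LF_Integration tests = LS_Code review = 24; LS_Integration tests = 24−3 = 21
LF_Unit tests = LS_Code review = 24; LS_Unit tests = 24−5 = 19
LF_Database migration = LS_Code review = 24; LS_Database migration = 24−8 = 16
LF_Frontend dev = LS_Code review = 24; LS_Frontend dev = 24−9 = 15
LF_Backend dev = min(LS_Frontend dev=15, LS_Database migration=16, LS_Integration tests=21) = 15; LS_Backend dev = 15−6 = 9
LF_API spec = LS_Unit tests = 19; LS_API spec = 19−6 = 13
LF_Architecture design = min(LS_API spec=13, LS_Backend dev=9) = 9; LS_Architecture design = 9−9 = 0
Slack_Database migration = LS_Database migration − ES_Database migration = 16 − 15 = 1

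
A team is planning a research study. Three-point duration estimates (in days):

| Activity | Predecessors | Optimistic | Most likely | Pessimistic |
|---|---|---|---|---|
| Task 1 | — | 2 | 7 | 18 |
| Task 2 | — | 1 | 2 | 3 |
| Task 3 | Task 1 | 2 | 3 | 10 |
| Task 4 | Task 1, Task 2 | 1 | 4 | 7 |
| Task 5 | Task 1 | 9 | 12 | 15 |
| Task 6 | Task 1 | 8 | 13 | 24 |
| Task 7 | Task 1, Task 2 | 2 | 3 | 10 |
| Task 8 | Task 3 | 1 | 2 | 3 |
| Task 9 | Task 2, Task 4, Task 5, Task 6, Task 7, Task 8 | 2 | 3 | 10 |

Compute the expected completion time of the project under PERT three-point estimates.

26 days

te_Task 1 = (2 + 4·7 + 18)/6 = 48/6 = 8
te_Task 2 = (1 + 4·2 + 3)/6 = 12/6 = 2
te_Task 3 = (2 + 4·3 + 10)/6 = 24/6 = 4
te_Task 4 = (1 + 4·4 + 7)/6 = 24/6 = 4
te_Task 5 = (9 + 4·12 + 15)/6 = 72/6 = 12
te_Task 6 = (8 + 4·13 + 24)/6 = 84/6 = 14
te_Task 7 = (2 + 4·3 + 10)/6 = 24/6 = 4
te_Task 8 = (1 + 4·2 + 3)/6 = 12/6 = 2
te_Task 9 = (2 + 4·3 + 10)/6 = 24/6 = 4

Forward pass:
ES_Task 1 = 0; EF_Task 1 = 8
ES_Task 2 = 0; EF_Task 2 = 2
ES_Task 3 = 8; EF_Task 3 = 8+4 = 12
ES_Task 4 = max(EF_Task 1=8, EF_Task 2=2) = 8; EF_Task 4 = 8+4 = 12
ES_Task 5 = 8; EF_Task 5 = 8+12 = 20
ES_Task 6 = 8; EF_Task 6 = 8+14 = 22
ES_Task 7 = max(EF_Task 1=8, EF_Task 2=2) = 8; EF_Task 7 = 8+4 = 12
ES_Task 8 = 12; EF_Task 8 = 12+2 = 14
ES_Task 9 = max(EF_Task 2=2, EF_Task 4=12, EF_Task 5=20, EF_Task 6=22, EF_Task 7=12, EF_Task 8=14) = 22; EF_Task 9 = 22+4 = 26
Expected project duration μ = 26 days. Critical path: Task 1 → Task 6 → Task 9.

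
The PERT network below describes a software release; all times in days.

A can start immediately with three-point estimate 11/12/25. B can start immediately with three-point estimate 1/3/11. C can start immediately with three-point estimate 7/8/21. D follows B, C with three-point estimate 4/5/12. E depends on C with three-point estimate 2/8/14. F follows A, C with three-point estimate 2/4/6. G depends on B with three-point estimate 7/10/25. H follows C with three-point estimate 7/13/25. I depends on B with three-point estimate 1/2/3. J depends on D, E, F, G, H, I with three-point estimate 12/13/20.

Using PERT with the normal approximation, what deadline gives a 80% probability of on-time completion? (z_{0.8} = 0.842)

te_A = (11 + 4·12 + 25)/6 = 84/6 = 14; σ²_A = ((25−11)/6)² = 5.444
te_B = (1 + 4·3 + 11)/6 = 24/6 = 4; σ²_B = ((11−1)/6)² = 2.778
te_C = (7 + 4·8 + 21)/6 = 60/6 = 10; σ²_C = ((21−7)/6)² = 5.444
te_D = (4 + 4·5 + 12)/6 = 36/6 = 6; σ²_D = ((12−4)/6)² = 1.778
te_E = (2 + 4·8 + 14)/6 = 48/6 = 8; σ²_E = ((14−2)/6)² = 4.000
te_F = (2 + 4·4 + 6)/6 = 24/6 = 4; σ²_F = ((6−2)/6)² = 0.444
te_G = (7 + 4·10 + 25)/6 = 72/6 = 12; σ²_G = ((25−7)/6)² = 9.000
te_H = (7 + 4·13 + 25)/6 = 84/6 = 14; σ²_H = ((25−7)/6)² = 9.000
te_I = (1 + 4·2 + 3)/6 = 12/6 = 2; σ²_I = ((3−1)/6)² = 0.111
te_J = (12 + 4·13 + 20)/6 = 84/6 = 14; σ²_J = ((20−12)/6)² = 1.778

Forward pass:
ES_A = 0; EF_A = 14
ES_B = 0; EF_B = 4
ES_C = 0; EF_C = 10
ES_D = max(EF_B=4, EF_C=10) = 10; EF_D = 10+6 = 16
ES_E = 10; EF_E = 10+8 = 18
ES_F = max(EF_A=14, EF_C=10) = 14; EF_F = 14+4 = 18
ES_G = 4; EF_G = 4+12 = 16
ES_H = 10; EF_H = 10+14 = 24
ES_I = 4; EF_I = 4+2 = 6
ES_J = max(EF_D=16, EF_E=18, EF_F=18, EF_G=16, EF_H=24, EF_I=6) = 24; EF_J = 24+14 = 38
Expected project duration μ = 38 days. Critical path: C → H → J.

Variance along critical path = 5.444 + 9.000 + 1.778 = 16.222; σ = 4.028 days.
D = μ + z·σ = 38 + 0.842·4.028 = 41.4 days

41.4 days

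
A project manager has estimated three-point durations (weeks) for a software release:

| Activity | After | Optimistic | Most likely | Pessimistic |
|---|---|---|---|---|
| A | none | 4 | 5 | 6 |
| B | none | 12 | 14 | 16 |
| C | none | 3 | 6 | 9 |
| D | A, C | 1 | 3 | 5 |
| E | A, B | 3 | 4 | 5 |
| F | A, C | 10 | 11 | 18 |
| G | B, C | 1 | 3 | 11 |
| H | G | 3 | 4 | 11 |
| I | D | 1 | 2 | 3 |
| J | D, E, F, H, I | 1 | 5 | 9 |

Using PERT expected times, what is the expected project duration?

te_A = (4 + 4·5 + 6)/6 = 30/6 = 5
te_B = (12 + 4·14 + 16)/6 = 84/6 = 14
te_C = (3 + 4·6 + 9)/6 = 36/6 = 6
te_D = (1 + 4·3 + 5)/6 = 18/6 = 3
te_E = (3 + 4·4 + 5)/6 = 24/6 = 4
te_F = (10 + 4·11 + 18)/6 = 72/6 = 12
te_G = (1 + 4·3 + 11)/6 = 24/6 = 4
te_H = (3 + 4·4 + 11)/6 = 30/6 = 5
te_I = (1 + 4·2 + 3)/6 = 12/6 = 2
te_J = (1 + 4·5 + 9)/6 = 30/6 = 5

Forward pass:
ES_A = 0; EF_A = 5
ES_B = 0; EF_B = 14
ES_C = 0; EF_C = 6
ES_D = max(EF_A=5, EF_C=6) = 6; EF_D = 6+3 = 9
ES_E = max(EF_A=5, EF_B=14) = 14; EF_E = 14+4 = 18
ES_F = max(EF_A=5, EF_C=6) = 6; EF_F = 6+12 = 18
ES_G = max(EF_B=14, EF_C=6) = 14; EF_G = 14+4 = 18
ES_H = 18; EF_H = 18+5 = 23
ES_I = 9; EF_I = 9+2 = 11
ES_J = max(EF_D=9, EF_E=18, EF_F=18, EF_H=23, EF_I=11) = 23; EF_J = 23+5 = 28
Expected project duration μ = 28 weeks. Critical path: B → G → H → J.

28 weeks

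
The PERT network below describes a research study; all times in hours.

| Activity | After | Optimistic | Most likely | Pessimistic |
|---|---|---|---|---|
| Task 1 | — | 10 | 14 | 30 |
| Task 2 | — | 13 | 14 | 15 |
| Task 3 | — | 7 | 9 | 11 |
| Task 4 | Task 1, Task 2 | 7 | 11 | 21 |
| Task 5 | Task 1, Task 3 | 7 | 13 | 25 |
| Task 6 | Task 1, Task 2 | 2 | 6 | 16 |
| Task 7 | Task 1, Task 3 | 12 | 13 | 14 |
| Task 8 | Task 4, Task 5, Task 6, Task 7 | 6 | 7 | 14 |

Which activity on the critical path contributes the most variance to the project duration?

Task 1

te_Task 1 = (10 + 4·14 + 30)/6 = 96/6 = 16; σ²_Task 1 = ((30−10)/6)² = 11.111
te_Task 2 = (13 + 4·14 + 15)/6 = 84/6 = 14; σ²_Task 2 = ((15−13)/6)² = 0.111
te_Task 3 = (7 + 4·9 + 11)/6 = 54/6 = 9; σ²_Task 3 = ((11−7)/6)² = 0.444
te_Task 4 = (7 + 4·11 + 21)/6 = 72/6 = 12; σ²_Task 4 = ((21−7)/6)² = 5.444
te_Task 5 = (7 + 4·13 + 25)/6 = 84/6 = 14; σ²_Task 5 = ((25−7)/6)² = 9.000
te_Task 6 = (2 + 4·6 + 16)/6 = 42/6 = 7; σ²_Task 6 = ((16−2)/6)² = 5.444
te_Task 7 = (12 + 4·13 + 14)/6 = 78/6 = 13; σ²_Task 7 = ((14−12)/6)² = 0.111
te_Task 8 = (6 + 4·7 + 14)/6 = 48/6 = 8; σ²_Task 8 = ((14−6)/6)² = 1.778

Forward pass:
ES_Task 1 = 0; EF_Task 1 = 16
ES_Task 2 = 0; EF_Task 2 = 14
ES_Task 3 = 0; EF_Task 3 = 9
ES_Task 4 = max(EF_Task 1=16, EF_Task 2=14) = 16; EF_Task 4 = 16+12 = 28
ES_Task 5 = max(EF_Task 1=16, EF_Task 3=9) = 16; EF_Task 5 = 16+14 = 30
ES_Task 6 = max(EF_Task 1=16, EF_Task 2=14) = 16; EF_Task 6 = 16+7 = 23
ES_Task 7 = max(EF_Task 1=16, EF_Task 3=9) = 16; EF_Task 7 = 16+13 = 29
ES_Task 8 = max(EF_Task 4=28, EF_Task 5=30, EF_Task 6=23, EF_Task 7=29) = 30; EF_Task 8 = 30+8 = 38
Expected project duration μ = 38 hours. Critical path: Task 1 → Task 5 → Task 8.

Variances on critical path: σ²_Task 1=11.111, σ²_Task 5=9.000, σ²_Task 8=1.778.
Largest is σ²_Task 1 = 11.111.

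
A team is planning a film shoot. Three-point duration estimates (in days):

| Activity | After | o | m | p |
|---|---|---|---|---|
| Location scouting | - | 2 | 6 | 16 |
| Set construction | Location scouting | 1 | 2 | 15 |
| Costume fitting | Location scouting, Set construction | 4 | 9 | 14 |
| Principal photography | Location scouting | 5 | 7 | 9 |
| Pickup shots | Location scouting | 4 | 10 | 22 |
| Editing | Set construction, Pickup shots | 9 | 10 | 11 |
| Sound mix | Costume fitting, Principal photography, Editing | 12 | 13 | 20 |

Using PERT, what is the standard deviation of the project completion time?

4.04 days

te_Location scouting = (2 + 4·6 + 16)/6 = 42/6 = 7; σ²_Location scouting = ((16−2)/6)² = 5.444
te_Set construction = (1 + 4·2 + 15)/6 = 24/6 = 4; σ²_Set construction = ((15−1)/6)² = 5.444
te_Costume fitting = (4 + 4·9 + 14)/6 = 54/6 = 9; σ²_Costume fitting = ((14−4)/6)² = 2.778
te_Principal photography = (5 + 4·7 + 9)/6 = 42/6 = 7; σ²_Principal photography = ((9−5)/6)² = 0.444
te_Pickup shots = (4 + 4·10 + 22)/6 = 66/6 = 11; σ²_Pickup shots = ((22−4)/6)² = 9.000
te_Editing = (9 + 4·10 + 11)/6 = 60/6 = 10; σ²_Editing = ((11−9)/6)² = 0.111
te_Sound mix = (12 + 4·13 + 20)/6 = 84/6 = 14; σ²_Sound mix = ((20−12)/6)² = 1.778

Forward pass:
ES_Location scouting = 0; EF_Location scouting = 7
ES_Set construction = 7; EF_Set construction = 7+4 = 11
ES_Costume fitting = max(EF_Location scouting=7, EF_Set construction=11) = 11; EF_Costume fitting = 11+9 = 20
ES_Principal photography = 7; EF_Principal photography = 7+7 = 14
ES_Pickup shots = 7; EF_Pickup shots = 7+11 = 18
ES_Editing = max(EF_Set construction=11, EF_Pickup shots=18) = 18; EF_Editing = 18+10 = 28
ES_Sound mix = max(EF_Costume fitting=20, EF_Principal photography=14, EF_Editing=28) = 28; EF_Sound mix = 28+14 = 42
Expected project duration μ = 42 days. Critical path: Location scouting → Pickup shots → Editing → Sound mix.

Variance along critical path = 5.444 + 9.000 + 0.111 + 1.778 = 16.333
σ = √16.333 = 4.041 days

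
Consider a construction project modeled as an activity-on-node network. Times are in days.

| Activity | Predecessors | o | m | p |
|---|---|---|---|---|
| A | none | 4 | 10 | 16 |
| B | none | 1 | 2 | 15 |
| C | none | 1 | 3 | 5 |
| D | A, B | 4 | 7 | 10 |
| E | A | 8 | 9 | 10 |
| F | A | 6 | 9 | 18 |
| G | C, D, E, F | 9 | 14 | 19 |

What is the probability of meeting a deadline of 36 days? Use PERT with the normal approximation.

te_A = (4 + 4·10 + 16)/6 = 60/6 = 10; σ²_A = ((16−4)/6)² = 4.000
te_B = (1 + 4·2 + 15)/6 = 24/6 = 4; σ²_B = ((15−1)/6)² = 5.444
te_C = (1 + 4·3 + 5)/6 = 18/6 = 3; σ²_C = ((5−1)/6)² = 0.444
te_D = (4 + 4·7 + 10)/6 = 42/6 = 7; σ²_D = ((10−4)/6)² = 1.000
te_E = (8 + 4·9 + 10)/6 = 54/6 = 9; σ²_E = ((10−8)/6)² = 0.111
te_F = (6 + 4·9 + 18)/6 = 60/6 = 10; σ²_F = ((18−6)/6)² = 4.000
te_G = (9 + 4·14 + 19)/6 = 84/6 = 14; σ²_G = ((19−9)/6)² = 2.778

Forward pass:
ES_A = 0; EF_A = 10
ES_B = 0; EF_B = 4
ES_C = 0; EF_C = 3
ES_D = max(EF_A=10, EF_B=4) = 10; EF_D = 10+7 = 17
ES_E = 10; EF_E = 10+9 = 19
ES_F = 10; EF_F = 10+10 = 20
ES_G = max(EF_C=3, EF_D=17, EF_E=19, EF_F=20) = 20; EF_G = 20+14 = 34
Expected project duration μ = 34 days. Critical path: A → F → G.

Variance along critical path = 4.000 + 4.000 + 2.778 = 10.778; σ = √10.778 = 3.283 days.
Z = (36 − 34) / 3.283 = 0.609
P(T ≤ 36) = Φ(0.609) ≈ 0.729

0.729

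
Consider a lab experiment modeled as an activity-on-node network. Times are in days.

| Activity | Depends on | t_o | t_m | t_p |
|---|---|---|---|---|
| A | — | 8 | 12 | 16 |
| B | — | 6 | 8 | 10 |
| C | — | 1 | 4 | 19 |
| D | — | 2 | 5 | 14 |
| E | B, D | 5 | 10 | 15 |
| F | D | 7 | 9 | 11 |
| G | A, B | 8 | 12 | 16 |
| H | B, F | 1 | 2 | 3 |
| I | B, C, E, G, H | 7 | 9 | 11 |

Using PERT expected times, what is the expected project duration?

te_A = (8 + 4·12 + 16)/6 = 72/6 = 12
te_B = (6 + 4·8 + 10)/6 = 48/6 = 8
te_C = (1 + 4·4 + 19)/6 = 36/6 = 6
te_D = (2 + 4·5 + 14)/6 = 36/6 = 6
te_E = (5 + 4·10 + 15)/6 = 60/6 = 10
te_F = (7 + 4·9 + 11)/6 = 54/6 = 9
te_G = (8 + 4·12 + 16)/6 = 72/6 = 12
te_H = (1 + 4·2 + 3)/6 = 12/6 = 2
te_I = (7 + 4·9 + 11)/6 = 54/6 = 9

Forward pass:
ES_A = 0; EF_A = 12
ES_B = 0; EF_B = 8
ES_C = 0; EF_C = 6
ES_D = 0; EF_D = 6
ES_E = max(EF_B=8, EF_D=6) = 8; EF_E = 8+10 = 18
ES_F = 6; EF_F = 6+9 = 15
ES_G = max(EF_A=12, EF_B=8) = 12; EF_G = 12+12 = 24
ES_H = max(EF_B=8, EF_F=15) = 15; EF_H = 15+2 = 17
ES_I = max(EF_B=8, EF_C=6, EF_E=18, EF_G=24, EF_H=17) = 24; EF_I = 24+9 = 33
Expected project duration μ = 33 days. Critical path: A → G → I.

33 days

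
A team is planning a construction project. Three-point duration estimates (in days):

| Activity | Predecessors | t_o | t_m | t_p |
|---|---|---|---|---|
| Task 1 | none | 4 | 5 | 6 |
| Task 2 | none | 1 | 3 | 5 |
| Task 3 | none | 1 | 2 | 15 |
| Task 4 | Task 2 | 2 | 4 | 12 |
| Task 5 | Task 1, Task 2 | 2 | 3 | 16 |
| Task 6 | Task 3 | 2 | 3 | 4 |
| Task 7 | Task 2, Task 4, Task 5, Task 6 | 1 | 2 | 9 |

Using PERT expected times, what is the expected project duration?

te_Task 1 = (4 + 4·5 + 6)/6 = 30/6 = 5
te_Task 2 = (1 + 4·3 + 5)/6 = 18/6 = 3
te_Task 3 = (1 + 4·2 + 15)/6 = 24/6 = 4
te_Task 4 = (2 + 4·4 + 12)/6 = 30/6 = 5
te_Task 5 = (2 + 4·3 + 16)/6 = 30/6 = 5
te_Task 6 = (2 + 4·3 + 4)/6 = 18/6 = 3
te_Task 7 = (1 + 4·2 + 9)/6 = 18/6 = 3

Forward pass:
ES_Task 1 = 0; EF_Task 1 = 5
ES_Task 2 = 0; EF_Task 2 = 3
ES_Task 3 = 0; EF_Task 3 = 4
ES_Task 4 = 3; EF_Task 4 = 3+5 = 8
ES_Task 5 = max(EF_Task 1=5, EF_Task 2=3) = 5; EF_Task 5 = 5+5 = 10
ES_Task 6 = 4; EF_Task 6 = 4+3 = 7
ES_Task 7 = max(EF_Task 2=3, EF_Task 4=8, EF_Task 5=10, EF_Task 6=7) = 10; EF_Task 7 = 10+3 = 13
Expected project duration μ = 13 days. Critical path: Task 1 → Task 5 → Task 7.

13 days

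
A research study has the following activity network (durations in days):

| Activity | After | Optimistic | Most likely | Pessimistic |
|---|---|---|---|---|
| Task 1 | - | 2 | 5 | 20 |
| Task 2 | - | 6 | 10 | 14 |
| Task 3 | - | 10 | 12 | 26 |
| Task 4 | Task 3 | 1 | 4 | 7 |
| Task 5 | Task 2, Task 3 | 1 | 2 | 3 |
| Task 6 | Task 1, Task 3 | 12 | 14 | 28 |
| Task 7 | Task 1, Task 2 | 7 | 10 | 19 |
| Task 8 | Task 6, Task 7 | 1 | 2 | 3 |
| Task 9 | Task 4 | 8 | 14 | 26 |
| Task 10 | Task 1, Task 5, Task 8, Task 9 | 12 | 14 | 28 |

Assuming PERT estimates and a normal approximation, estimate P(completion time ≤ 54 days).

te_Task 1 = (2 + 4·5 + 20)/6 = 42/6 = 7; σ²_Task 1 = ((20−2)/6)² = 9.000
te_Task 2 = (6 + 4·10 + 14)/6 = 60/6 = 10; σ²_Task 2 = ((14−6)/6)² = 1.778
te_Task 3 = (10 + 4·12 + 26)/6 = 84/6 = 14; σ²_Task 3 = ((26−10)/6)² = 7.111
te_Task 4 = (1 + 4·4 + 7)/6 = 24/6 = 4; σ²_Task 4 = ((7−1)/6)² = 1.000
te_Task 5 = (1 + 4·2 + 3)/6 = 12/6 = 2; σ²_Task 5 = ((3−1)/6)² = 0.111
te_Task 6 = (12 + 4·14 + 28)/6 = 96/6 = 16; σ²_Task 6 = ((28−12)/6)² = 7.111
te_Task 7 = (7 + 4·10 + 19)/6 = 66/6 = 11; σ²_Task 7 = ((19−7)/6)² = 4.000
te_Task 8 = (1 + 4·2 + 3)/6 = 12/6 = 2; σ²_Task 8 = ((3−1)/6)² = 0.111
te_Task 9 = (8 + 4·14 + 26)/6 = 90/6 = 15; σ²_Task 9 = ((26−8)/6)² = 9.000
te_Task 10 = (12 + 4·14 + 28)/6 = 96/6 = 16; σ²_Task 10 = ((28−12)/6)² = 7.111

Forward pass:
ES_Task 1 = 0; EF_Task 1 = 7
ES_Task 2 = 0; EF_Task 2 = 10
ES_Task 3 = 0; EF_Task 3 = 14
ES_Task 4 = 14; EF_Task 4 = 14+4 = 18
ES_Task 5 = max(EF_Task 2=10, EF_Task 3=14) = 14; EF_Task 5 = 14+2 = 16
ES_Task 6 = max(EF_Task 1=7, EF_Task 3=14) = 14; EF_Task 6 = 14+16 = 30
ES_Task 7 = max(EF_Task 1=7, EF_Task 2=10) = 10; EF_Task 7 = 10+11 = 21
ES_Task 8 = max(EF_Task 6=30, EF_Task 7=21) = 30; EF_Task 8 = 30+2 = 32
ES_Task 9 = 18; EF_Task 9 = 18+15 = 33
ES_Task 10 = max(EF_Task 1=7, EF_Task 5=16, EF_Task 8=32, EF_Task 9=33) = 33; EF_Task 10 = 33+16 = 49
Expected project duration μ = 49 days. Critical path: Task 3 → Task 4 → Task 9 → Task 10.

Variance along critical path = 7.111 + 1.000 + 9.000 + 7.111 = 24.222; σ = √24.222 = 4.922 days.
Z = (54 − 49) / 4.922 = 1.016
P(T ≤ 54) = Φ(1.016) ≈ 0.845

0.845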